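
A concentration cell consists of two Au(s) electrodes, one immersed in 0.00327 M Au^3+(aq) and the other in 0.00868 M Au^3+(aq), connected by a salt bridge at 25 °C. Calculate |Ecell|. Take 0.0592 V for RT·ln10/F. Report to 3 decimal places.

0.008 V

For a concentration cell E°cell = 0, since both electrodes use the same couple.
The compartment with the higher Au^3+(aq) concentration (0.00868 M) acts as the cathode; ions are reduced there and produced at the dilute (0.00327 M) anode.
With n = 3, Ecell = −(0.0592/3)·log([dilute]/[conc]) = −(0.0592/3)·log(0.00327/0.00868) = +0.008 V.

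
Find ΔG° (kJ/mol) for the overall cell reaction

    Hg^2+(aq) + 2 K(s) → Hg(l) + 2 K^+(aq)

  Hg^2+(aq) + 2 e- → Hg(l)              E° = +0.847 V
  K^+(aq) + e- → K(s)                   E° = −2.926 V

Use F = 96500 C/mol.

In the reaction as written Hg^2+(aq) is reduced, so the Hg²⁺/Hg couple is the cathode and K⁺/K is the anode.
E°cell = +0.847 − (−2.926) = +3.773 V; balancing electrons gives n = 2.
ΔG° = −nFE°cell = −(2)(96500)(+3.773) J/mol = −728 kJ/mol.

−728 kJ/mol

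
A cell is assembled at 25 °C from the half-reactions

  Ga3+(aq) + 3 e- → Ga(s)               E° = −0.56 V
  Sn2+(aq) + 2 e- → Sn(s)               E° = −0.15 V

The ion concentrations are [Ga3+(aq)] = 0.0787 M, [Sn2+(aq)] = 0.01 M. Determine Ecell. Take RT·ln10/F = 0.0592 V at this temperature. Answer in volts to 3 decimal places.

+0.373 V

Since E°(Sn²⁺/Sn) > E°(Ga³⁺/Ga), Sn²⁺/Sn serves as the cathode.
The standard potential is −0.15 − (−0.56) = +0.41 V and the balanced reaction transfers n = 6 electrons.
The balanced reaction is 3 Sn2+(aq) + 2 Ga(s) → 3 Sn(s) + 2 Ga3+(aq), so Q = [Ga3+(aq)]^2 / [Sn2+(aq)]^3 = 6.19×10^3 and log Q = 3.792.
By the Nernst equation, E = +0.41 − (0.0592/6)·(3.792) = +0.373 V.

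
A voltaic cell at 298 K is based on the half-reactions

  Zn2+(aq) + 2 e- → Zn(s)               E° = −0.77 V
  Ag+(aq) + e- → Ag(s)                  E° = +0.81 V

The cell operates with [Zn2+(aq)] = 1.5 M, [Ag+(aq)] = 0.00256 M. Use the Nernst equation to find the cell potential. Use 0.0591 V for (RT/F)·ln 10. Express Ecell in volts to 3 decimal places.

Ag⁺/Ag is reduced (cathode, E° = +0.81 V) and Zn²⁺/Zn is oxidized (anode).
The standard potential is +0.81 − (−0.77) = +1.58 V and the balanced reaction transfers n = 2 electrons.
Balancing gives 2 Ag+(aq) + Zn(s) → 2 Ag(s) + Zn2+(aq); hence Q = [Zn2+(aq)] / [Ag+(aq)]^2 = 2.29×10^5 (log Q = 5.360).
By the Nernst equation, E = +1.58 − (0.0591/2)·(5.360) = +1.422 V.

+1.422 V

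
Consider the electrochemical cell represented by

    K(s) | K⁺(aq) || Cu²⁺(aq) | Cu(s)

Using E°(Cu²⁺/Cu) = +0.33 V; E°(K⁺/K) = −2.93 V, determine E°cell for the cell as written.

+3.26 V

By convention the left-hand electrode in cell notation is the anode (oxidation) and the right-hand electrode is the cathode (reduction).
E°cell = E°(right) − E°(left) = +0.33 − (−2.93) = +3.26 V.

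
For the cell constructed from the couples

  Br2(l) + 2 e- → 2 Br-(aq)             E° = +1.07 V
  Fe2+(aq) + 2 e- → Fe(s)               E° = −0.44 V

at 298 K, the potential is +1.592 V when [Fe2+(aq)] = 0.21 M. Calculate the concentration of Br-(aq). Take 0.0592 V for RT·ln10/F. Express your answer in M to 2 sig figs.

0.090 M

With Br₂/Br⁻ at the cathode and Fe²⁺/Fe at the anode, E°cell = +1.07 − (−0.44) = +1.51 V (n = 2).
Rearranging E = E° − (0.0592/n)·log Q gives log Q = 2(+1.51 − (+1.592))/0.0592 = −2.770.
For Br2(l) + Fe(s) → 2 Br-(aq) + Fe2+(aq), the reaction quotient is Q = [Br-(aq)]^2·[Fe2+(aq)].
Substituting the known concentrations and solving, log [Br-(aq)] = −1.046 and [Br-(aq)] = 0.090 M.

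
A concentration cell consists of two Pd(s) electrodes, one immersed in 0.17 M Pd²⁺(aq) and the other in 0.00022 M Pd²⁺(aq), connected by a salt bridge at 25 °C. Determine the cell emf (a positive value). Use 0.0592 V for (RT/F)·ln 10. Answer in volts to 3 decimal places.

For a concentration cell E°cell = 0, since both electrodes use the same couple.
The compartment with the higher Pd²⁺(aq) concentration (0.17 M) acts as the cathode; ions are reduced there and produced at the dilute (0.00022 M) anode.
With n = 2, Ecell = −(0.0592/2)·log([dilute]/[conc]) = −(0.0592/2)·log(0.00022/0.17) = +0.085 V.

0.085 V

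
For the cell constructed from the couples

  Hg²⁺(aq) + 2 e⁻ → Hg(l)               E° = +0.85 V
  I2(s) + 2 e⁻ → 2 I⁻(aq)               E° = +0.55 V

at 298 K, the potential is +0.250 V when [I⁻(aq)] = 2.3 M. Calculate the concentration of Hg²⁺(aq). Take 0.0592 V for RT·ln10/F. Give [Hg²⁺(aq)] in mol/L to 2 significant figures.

0.0039 M

The Hg²⁺/Hg couple has the larger reduction potential, so it is the cathode: E°cell = +0.85 − (+0.55) = +0.30 V and n = 2.
Since E = E° − (0.0592/n)·log Q, log Q = n(E° − E)/0.0592 = 1.689.
Balancing electrons gives Hg²⁺(aq) + 2 I⁻(aq) → Hg(l) + I2(s); thus Q = 1 / ([Hg²⁺(aq)]·[I⁻(aq)]^2).
Solving for the unknown gives log [Hg²⁺(aq)] = −2.412, so [Hg²⁺(aq)] ≈ 0.0039 M.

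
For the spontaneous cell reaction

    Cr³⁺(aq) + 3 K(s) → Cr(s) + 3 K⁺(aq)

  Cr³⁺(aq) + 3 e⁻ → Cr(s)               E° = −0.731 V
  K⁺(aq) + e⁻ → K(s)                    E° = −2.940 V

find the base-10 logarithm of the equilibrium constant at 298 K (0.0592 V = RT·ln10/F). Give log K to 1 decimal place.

The Cr³⁺/Cr couple is reduced (cathode); E°cell = −0.731 − (−2.940) = +2.209 V with n = 3.
At equilibrium E = 0, so log K = nE°cell / 0.0592 = (3)(+2.209) / 0.0592 = 111.9.

log K = 111.9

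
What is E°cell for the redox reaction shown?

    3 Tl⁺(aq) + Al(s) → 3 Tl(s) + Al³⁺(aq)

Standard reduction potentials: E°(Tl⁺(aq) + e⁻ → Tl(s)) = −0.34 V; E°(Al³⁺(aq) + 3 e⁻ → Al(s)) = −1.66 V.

In the reaction as written, Tl⁺(aq) is reduced (cathode) and Al³⁺(aq) is produced by oxidation at the anode.
E°cell = E°(cathode) − E°(anode) = −0.34 − (−1.66) = +1.32 V.

+1.32 V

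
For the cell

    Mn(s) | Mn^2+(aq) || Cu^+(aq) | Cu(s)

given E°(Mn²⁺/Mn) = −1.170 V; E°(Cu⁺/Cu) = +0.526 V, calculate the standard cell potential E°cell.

By convention the left-hand electrode in cell notation is the anode (oxidation) and the right-hand electrode is the cathode (reduction).
E°cell = E°(right) − E°(left) = +0.526 − (−1.170) = +1.696 V.

+1.696 V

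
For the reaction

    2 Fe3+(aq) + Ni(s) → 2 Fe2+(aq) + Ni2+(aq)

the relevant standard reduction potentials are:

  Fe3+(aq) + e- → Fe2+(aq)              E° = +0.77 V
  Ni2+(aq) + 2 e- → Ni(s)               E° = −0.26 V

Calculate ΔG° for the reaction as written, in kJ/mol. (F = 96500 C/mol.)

−199 kJ/mol

In the reaction as written Fe3+(aq) is reduced, so the Fe³⁺/Fe²⁺ couple is the cathode and Ni²⁺/Ni is the anode.
E°cell = +0.77 − (−0.26) = +1.03 V; balancing electrons gives n = 2.
ΔG° = −nFE°cell = −(2)(96500)(+1.03) J/mol = −199 kJ/mol.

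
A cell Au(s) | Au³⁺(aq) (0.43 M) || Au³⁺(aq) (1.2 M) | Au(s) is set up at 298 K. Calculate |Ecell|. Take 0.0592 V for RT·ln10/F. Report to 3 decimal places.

For a concentration cell E°cell = 0, since both electrodes use the same couple.
The compartment with the higher Au³⁺(aq) concentration (1.2 M) acts as the cathode; ions are reduced there and produced at the dilute (0.43 M) anode.
With n = 3, Ecell = −(0.0592/3)·log([dilute]/[conc]) = −(0.0592/3)·log(0.43/1.2) = +0.009 V.

0.009 V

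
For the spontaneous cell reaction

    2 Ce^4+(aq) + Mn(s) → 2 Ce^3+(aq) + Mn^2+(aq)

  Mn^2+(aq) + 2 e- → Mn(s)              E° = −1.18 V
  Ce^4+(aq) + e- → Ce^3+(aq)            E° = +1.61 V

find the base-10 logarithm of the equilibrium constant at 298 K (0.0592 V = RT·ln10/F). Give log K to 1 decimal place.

log K = 94.3

The Ce⁴⁺/Ce³⁺ couple is reduced (cathode); E°cell = +1.61 − (−1.18) = +2.79 V with n = 2.
At equilibrium E = 0, so log K = nE°cell / 0.0592 = (2)(+2.79) / 0.0592 = 94.3.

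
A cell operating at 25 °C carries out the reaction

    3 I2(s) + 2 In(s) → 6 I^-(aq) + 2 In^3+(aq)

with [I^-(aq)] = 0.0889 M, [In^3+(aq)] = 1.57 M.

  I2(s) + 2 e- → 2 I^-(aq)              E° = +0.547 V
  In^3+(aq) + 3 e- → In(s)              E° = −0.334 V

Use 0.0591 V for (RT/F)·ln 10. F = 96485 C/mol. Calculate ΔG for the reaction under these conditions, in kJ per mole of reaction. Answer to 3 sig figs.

−544 kJ/mol

With I₂/I⁻ reduced at the cathode, E°cell = +0.547 − (−0.334) = +0.881 V and n = 6.
Here Q = [I^-(aq)]^6·[In^3+(aq)]^2 = 1.22×10^−6 (log Q = −5.915), giving E = +0.881 − (0.0591/6)·(−5.915) = +0.9393 V.
Then ΔG = −nFE = −6 × 96485 × +0.9393 J/mol = −544 kJ/mol.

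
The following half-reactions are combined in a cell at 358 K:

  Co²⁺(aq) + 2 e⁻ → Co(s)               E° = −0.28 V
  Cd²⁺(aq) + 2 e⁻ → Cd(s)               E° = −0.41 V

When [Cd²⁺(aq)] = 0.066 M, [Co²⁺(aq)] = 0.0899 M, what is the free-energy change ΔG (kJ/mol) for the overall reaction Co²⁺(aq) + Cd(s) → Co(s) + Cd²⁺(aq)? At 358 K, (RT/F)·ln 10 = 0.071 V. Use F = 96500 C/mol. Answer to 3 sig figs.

−26.0 kJ/mol

E°cell = −0.28 − (−0.41) = +0.13 V; the balanced reaction transfers n = 2 electrons.
The reaction quotient is [Cd²⁺(aq)] / [Co²⁺(aq)] = 0.734; by Nernst, E = +0.13 − (0.071/2)(−0.134) = +0.1348 V.
Finally ΔG = −nFE = −(2)(96500 C/mol)(+0.1348 V) = −26.0 kJ/mol.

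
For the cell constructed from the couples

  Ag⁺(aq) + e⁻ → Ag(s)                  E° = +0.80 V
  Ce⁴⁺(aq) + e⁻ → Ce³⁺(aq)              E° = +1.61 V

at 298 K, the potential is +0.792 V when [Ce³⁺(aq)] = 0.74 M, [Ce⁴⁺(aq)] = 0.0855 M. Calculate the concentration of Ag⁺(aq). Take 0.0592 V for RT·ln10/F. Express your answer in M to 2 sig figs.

With Ce⁴⁺/Ce³⁺ at the cathode and Ag⁺/Ag at the anode, E°cell = +1.61 − (+0.80) = +0.81 V (n = 1).
Since E = E° − (0.0592/n)·log Q, log Q = n(E° − E)/0.0592 = 0.304.
For Ce⁴⁺(aq) + Ag(s) → Ce³⁺(aq) + Ag⁺(aq), the reaction quotient is Q = ([Ce³⁺(aq)]·[Ag⁺(aq)]) / [Ce⁴⁺(aq)].
Isolating [Ag⁺(aq)] in Q = 10^{0.304} yields log [Ag⁺(aq)] = −0.633, i.e. 0.23 M.

0.23 M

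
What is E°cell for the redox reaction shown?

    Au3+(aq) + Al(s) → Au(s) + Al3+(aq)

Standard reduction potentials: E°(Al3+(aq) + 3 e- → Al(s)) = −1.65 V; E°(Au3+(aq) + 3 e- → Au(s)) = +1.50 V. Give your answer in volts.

Au3+(aq) gains electrons, so the Au³⁺/Au couple is the cathode; the Al³⁺/Al couple is the anode.
E°cell = E°(cathode) − E°(anode) = +1.50 − (−1.65) = +3.15 V.
The positive value indicates the reaction is spontaneous as written.

+3.15 V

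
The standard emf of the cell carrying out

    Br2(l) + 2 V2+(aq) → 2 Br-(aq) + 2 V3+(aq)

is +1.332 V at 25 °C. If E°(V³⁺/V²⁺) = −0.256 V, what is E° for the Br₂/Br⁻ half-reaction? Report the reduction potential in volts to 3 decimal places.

+1.076 V

In the reaction as written the Br₂/Br⁻ couple is reduced (cathode) and V³⁺/V²⁺ is oxidized (anode), so E°cell = E°(Br₂/Br⁻) − E°(V³⁺/V²⁺).
E°(Br₂/Br⁻) = E°cell + E°(anode) = +1.332 + (−0.256) = +1.076 V.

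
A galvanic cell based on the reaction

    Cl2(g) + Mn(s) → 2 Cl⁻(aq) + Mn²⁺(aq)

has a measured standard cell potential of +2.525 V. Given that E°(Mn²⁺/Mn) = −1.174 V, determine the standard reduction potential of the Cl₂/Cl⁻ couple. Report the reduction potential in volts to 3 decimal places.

+1.351 V

In the reaction as written the Cl₂/Cl⁻ couple is reduced (cathode) and Mn²⁺/Mn is oxidized (anode), so E°cell = E°(Cl₂/Cl⁻) − E°(Mn²⁺/Mn).
E°(Cl₂/Cl⁻) = E°cell + E°(anode) = +2.525 + (−1.174) = +1.351 V.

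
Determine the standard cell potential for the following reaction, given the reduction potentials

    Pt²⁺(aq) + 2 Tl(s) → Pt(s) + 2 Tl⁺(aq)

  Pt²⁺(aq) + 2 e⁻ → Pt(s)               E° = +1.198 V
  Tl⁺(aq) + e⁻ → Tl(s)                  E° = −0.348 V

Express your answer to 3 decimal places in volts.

Pt²⁺(aq) gains electrons, so the Pt²⁺/Pt couple is the cathode; the Tl⁺/Tl couple is the anode.
E°cell = E°(cathode) − E°(anode) = +1.198 − (−0.348) = +1.546 V.

+1.546 V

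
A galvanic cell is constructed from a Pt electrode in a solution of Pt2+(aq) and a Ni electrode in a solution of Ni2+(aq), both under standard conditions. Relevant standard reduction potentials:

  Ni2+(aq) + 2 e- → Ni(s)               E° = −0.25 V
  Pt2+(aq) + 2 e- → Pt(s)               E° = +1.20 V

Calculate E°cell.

+1.45 V

Of the two couples in this cell, the one with the more positive reduction potential is reduced at the cathode: here that is Pt²⁺/Pt (+1.20 V); Ni²⁺/Ni (−0.25 V) is the anode.
E°cell = E°(cathode) − E°(anode) = +1.20 − (−0.25) = +1.45 V.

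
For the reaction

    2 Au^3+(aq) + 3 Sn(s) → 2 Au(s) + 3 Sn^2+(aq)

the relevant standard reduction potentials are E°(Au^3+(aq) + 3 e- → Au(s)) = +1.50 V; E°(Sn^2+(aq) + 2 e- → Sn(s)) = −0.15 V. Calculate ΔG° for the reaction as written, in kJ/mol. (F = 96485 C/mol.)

−955 kJ/mol

In the reaction as written Au^3+(aq) is reduced, so the Au³⁺/Au couple is the cathode and Sn²⁺/Sn is the anode.
E°cell = +1.50 − (−0.15) = +1.65 V; balancing electrons gives n = 6.
ΔG° = −nFE°cell = −(6)(96485)(+1.65) J/mol = −955 kJ/mol.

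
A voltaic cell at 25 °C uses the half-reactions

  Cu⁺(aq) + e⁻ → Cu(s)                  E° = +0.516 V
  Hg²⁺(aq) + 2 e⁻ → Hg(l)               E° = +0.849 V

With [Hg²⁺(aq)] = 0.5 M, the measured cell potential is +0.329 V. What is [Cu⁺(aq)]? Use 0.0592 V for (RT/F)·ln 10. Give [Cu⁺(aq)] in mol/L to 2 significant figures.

The Hg²⁺/Hg couple has the larger reduction potential, so it is the cathode: E°cell = +0.849 − (+0.516) = +0.333 V and n = 2.
Rearranging E = E° − (0.0592/n)·log Q gives log Q = 2(+0.333 − (+0.329))/0.0592 = 0.135.
For Hg²⁺(aq) + 2 Cu(s) → Hg(l) + 2 Cu⁺(aq), the reaction quotient is Q = [Cu⁺(aq)]^2 / [Hg²⁺(aq)].
Solving for the unknown gives log [Cu⁺(aq)] = −0.083, so [Cu⁺(aq)] ≈ 0.83 M.

0.83 M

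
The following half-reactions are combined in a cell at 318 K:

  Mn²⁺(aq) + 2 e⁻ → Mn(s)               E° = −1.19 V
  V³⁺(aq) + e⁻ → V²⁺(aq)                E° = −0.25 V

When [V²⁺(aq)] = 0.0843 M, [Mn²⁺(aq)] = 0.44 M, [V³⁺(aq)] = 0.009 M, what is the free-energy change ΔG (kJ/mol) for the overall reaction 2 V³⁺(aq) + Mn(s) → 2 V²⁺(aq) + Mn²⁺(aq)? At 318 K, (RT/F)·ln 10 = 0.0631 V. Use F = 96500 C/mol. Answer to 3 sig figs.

The standard cell potential is −0.25 − (−1.19) = +0.94 V, with n = 2 electrons in the balanced equation.
Q = ([V²⁺(aq)]^2·[Mn²⁺(aq)]) / [V³⁺(aq)]^2 = 38.6, so log Q = 1.587 and E = +0.94 − (0.0631/2)(1.587) = +0.8899 V.
ΔG = −nFE = −(2)(96500)(+0.8899) J/mol = −172 kJ/mol.

−172 kJ/mol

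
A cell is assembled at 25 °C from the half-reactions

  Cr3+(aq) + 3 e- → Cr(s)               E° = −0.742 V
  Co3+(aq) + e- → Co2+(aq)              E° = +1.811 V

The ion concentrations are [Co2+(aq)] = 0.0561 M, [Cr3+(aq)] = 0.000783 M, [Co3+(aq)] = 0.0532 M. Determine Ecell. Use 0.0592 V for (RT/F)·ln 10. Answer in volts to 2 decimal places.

Since E°(Co³⁺/Co²⁺) > E°(Cr³⁺/Cr), Co³⁺/Co²⁺ serves as the cathode.
E°cell = +1.811 − (−0.742) = +2.553 V, with n = 3 electrons transferred.
The balanced reaction is 3 Co3+(aq) + Cr(s) → 3 Co2+(aq) + Cr3+(aq), so Q = ([Co2+(aq)]^3·[Cr3+(aq)]) / [Co3+(aq)]^3 = 0.000918 and log Q = −3.037.
Applying E = E° − (RT ln10/nF)·log Q gives +2.553 − (0.0592/3)(−3.037) = +2.61 V.

+2.61 V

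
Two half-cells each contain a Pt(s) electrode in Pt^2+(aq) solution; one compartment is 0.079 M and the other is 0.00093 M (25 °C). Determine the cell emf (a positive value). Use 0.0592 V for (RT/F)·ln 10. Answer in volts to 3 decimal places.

0.057 V

For a concentration cell E°cell = 0, since both electrodes use the same couple.
The compartment with the higher Pt^2+(aq) concentration (0.079 M) acts as the cathode; ions are reduced there and produced at the dilute (0.00093 M) anode.
With n = 2, Ecell = −(0.0592/2)·log([dilute]/[conc]) = −(0.0592/2)·log(0.00093/0.079) = +0.057 V.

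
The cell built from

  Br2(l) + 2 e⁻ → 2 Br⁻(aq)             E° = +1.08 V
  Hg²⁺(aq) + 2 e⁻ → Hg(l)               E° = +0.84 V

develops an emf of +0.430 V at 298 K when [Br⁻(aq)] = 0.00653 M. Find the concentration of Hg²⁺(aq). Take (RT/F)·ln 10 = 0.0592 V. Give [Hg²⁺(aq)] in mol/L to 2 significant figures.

Br₂/Br⁻ is the cathode (higher E°); E°cell = +1.08 − (+0.84) = +0.24 V with n = 2.
Since E = E° − (0.0592/n)·log Q, log Q = n(E° − E)/0.0592 = −6.419.
Balancing electrons gives Br2(l) + Hg(l) → 2 Br⁻(aq) + Hg²⁺(aq); thus Q = [Br⁻(aq)]^2·[Hg²⁺(aq)].
Substituting the known concentrations and solving, log [Hg²⁺(aq)] = −2.049 and [Hg²⁺(aq)] = 0.0089 M.

0.0089 M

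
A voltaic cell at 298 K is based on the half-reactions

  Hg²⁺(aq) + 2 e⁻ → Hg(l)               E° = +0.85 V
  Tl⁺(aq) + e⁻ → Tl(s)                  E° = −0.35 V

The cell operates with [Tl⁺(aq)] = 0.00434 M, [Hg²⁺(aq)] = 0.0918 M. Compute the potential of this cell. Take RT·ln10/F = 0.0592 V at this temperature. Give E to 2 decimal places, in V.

+1.31 V

Hg²⁺/Hg is reduced (cathode, E° = +0.85 V) and Tl⁺/Tl is oxidized (anode).
E°cell = E°cat − E°an = +0.85 − (−0.35) = +1.20 V; n = 2.
For the overall reaction Hg²⁺(aq) + 2 Tl(s) → Hg(l) + 2 Tl⁺(aq), Q = [Tl⁺(aq)]^2 / [Hg²⁺(aq)] = 0.000205, giving log Q = −3.688.
Applying E = E° − (RT ln10/nF)·log Q gives +1.20 − (0.0592/2)(−3.688) = +1.31 V.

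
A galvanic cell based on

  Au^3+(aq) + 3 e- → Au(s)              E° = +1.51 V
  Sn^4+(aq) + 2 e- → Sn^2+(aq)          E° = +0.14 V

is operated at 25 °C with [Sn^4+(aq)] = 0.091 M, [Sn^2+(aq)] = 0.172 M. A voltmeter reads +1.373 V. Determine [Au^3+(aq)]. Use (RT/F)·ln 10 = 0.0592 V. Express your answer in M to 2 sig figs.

With Au³⁺/Au at the cathode and Sn⁴⁺/Sn²⁺ at the anode, E°cell = +1.51 − (+0.14) = +1.37 V (n = 6).
From the Nernst equation, log Q = n(E° − E)/0.0592 = 6·(+1.37 − (+1.373))/0.0592 = −0.304.
The balanced reaction is 2 Au^3+(aq) + 3 Sn^2+(aq) → 2 Au(s) + 3 Sn^4+(aq), so Q = [Sn^4+(aq)]^3 / ([Au^3+(aq)]^2·[Sn^2+(aq)]^3).
Isolating [Au^3+(aq)] in Q = 10^{−0.304} yields log [Au^3+(aq)] = −0.263, i.e. 0.55 M.

0.55 M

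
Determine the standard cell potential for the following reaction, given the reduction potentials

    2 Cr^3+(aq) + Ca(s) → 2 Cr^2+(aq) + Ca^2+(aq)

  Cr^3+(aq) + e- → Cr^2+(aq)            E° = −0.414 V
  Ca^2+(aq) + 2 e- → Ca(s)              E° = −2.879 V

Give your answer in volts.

+2.465 V

In the reaction as written, Cr^3+(aq) is reduced (cathode) and Ca^2+(aq) is produced by oxidation at the anode.
E°cell = E°(cathode) − E°(anode) = −0.414 − (−2.879) = +2.465 V.
The positive value indicates the reaction is spontaneous as written.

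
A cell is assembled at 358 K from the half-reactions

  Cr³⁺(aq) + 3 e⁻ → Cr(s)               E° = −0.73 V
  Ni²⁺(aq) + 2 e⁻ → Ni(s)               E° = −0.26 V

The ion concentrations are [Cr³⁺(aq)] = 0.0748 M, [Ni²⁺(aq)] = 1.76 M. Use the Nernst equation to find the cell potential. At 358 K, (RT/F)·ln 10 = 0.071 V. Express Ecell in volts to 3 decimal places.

+0.505 V

Ni²⁺/Ni is reduced (cathode, E° = −0.26 V) and Cr³⁺/Cr is oxidized (anode).
The standard potential is −0.26 − (−0.73) = +0.47 V and the balanced reaction transfers n = 6 electrons.
For the overall reaction 3 Ni²⁺(aq) + 2 Cr(s) → 3 Ni(s) + 2 Cr³⁺(aq), Q = [Cr³⁺(aq)]^2 / [Ni²⁺(aq)]^3 = 0.00103, giving log Q = −2.989.
E = E° − (0.071/n)·log Q = +0.47 − (0.071/6)(−2.989) = +0.505 V.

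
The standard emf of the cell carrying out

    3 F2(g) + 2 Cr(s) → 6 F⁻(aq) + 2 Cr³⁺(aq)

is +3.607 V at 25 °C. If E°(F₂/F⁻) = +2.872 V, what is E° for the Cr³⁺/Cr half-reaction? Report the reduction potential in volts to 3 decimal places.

−0.735 V

In the reaction as written the F₂/F⁻ couple is reduced (cathode) and Cr³⁺/Cr is oxidized (anode), so E°cell = E°(F₂/F⁻) − E°(Cr³⁺/Cr).
E°(Cr³⁺/Cr) = E°(cathode) − E°cell = +2.872 − (+3.607) = −0.735 V.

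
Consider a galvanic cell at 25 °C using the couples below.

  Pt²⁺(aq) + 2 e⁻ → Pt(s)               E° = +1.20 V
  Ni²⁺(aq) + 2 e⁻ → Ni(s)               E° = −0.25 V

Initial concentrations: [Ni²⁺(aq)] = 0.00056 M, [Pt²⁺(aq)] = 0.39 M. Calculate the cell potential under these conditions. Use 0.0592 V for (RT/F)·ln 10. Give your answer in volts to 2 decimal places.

The Pt²⁺/Pt couple has the more positive E°, so it is the cathode; Ni²⁺/Ni is the anode.
The standard potential is +1.20 − (−0.25) = +1.45 V and the balanced reaction transfers n = 2 electrons.
For the overall reaction Pt²⁺(aq) + Ni(s) → Pt(s) + Ni²⁺(aq), Q = [Ni²⁺(aq)] / [Pt²⁺(aq)] = 0.00144, giving log Q = −2.843.
Applying E = E° − (RT ln10/nF)·log Q gives +1.45 − (0.0592/2)(−2.843) = +1.53 V.

+1.53 V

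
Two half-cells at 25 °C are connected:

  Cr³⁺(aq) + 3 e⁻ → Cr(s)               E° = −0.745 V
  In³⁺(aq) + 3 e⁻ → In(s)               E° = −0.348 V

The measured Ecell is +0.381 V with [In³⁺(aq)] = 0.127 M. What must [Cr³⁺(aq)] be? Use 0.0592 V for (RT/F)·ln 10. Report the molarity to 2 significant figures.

The In³⁺/In couple has the larger reduction potential, so it is the cathode: E°cell = −0.348 − (−0.745) = +0.397 V and n = 3.
Rearranging E = E° − (0.0592/n)·log Q gives log Q = 3(+0.397 − (+0.381))/0.0592 = 0.811.
The balanced reaction is In³⁺(aq) + Cr(s) → In(s) + Cr³⁺(aq), so Q = [Cr³⁺(aq)] / [In³⁺(aq)].
Solving for the unknown gives log [Cr³⁺(aq)] = −0.085, so [Cr³⁺(aq)] ≈ 0.82 M.

0.82 M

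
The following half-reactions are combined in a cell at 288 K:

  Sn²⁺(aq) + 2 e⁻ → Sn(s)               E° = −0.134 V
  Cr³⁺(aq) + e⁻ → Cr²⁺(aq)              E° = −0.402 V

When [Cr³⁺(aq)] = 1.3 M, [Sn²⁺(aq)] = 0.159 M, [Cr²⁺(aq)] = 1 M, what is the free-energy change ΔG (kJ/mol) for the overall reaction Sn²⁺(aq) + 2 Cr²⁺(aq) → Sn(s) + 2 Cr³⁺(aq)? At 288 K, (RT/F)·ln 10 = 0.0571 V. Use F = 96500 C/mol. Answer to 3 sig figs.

The standard cell potential is −0.134 − (−0.402) = +0.268 V, with n = 2 electrons in the balanced equation.
Here Q = [Cr³⁺(aq)]^2 / ([Sn²⁺(aq)]·[Cr²⁺(aq)]^2) = 10.6 (log Q = 1.026), giving E = +0.268 − (0.0571/2)·(1.026) = +0.2387 V.
Then ΔG = −nFE = −2 × 96500 × +0.2387 J/mol = −46.1 kJ/mol.

−46.1 kJ/mol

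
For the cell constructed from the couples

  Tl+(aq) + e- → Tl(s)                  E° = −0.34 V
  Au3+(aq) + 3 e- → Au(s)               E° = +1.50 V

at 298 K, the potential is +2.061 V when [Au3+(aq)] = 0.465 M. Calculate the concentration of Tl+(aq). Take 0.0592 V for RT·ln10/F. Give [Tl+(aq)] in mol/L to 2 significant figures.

0.00014 M

With Au³⁺/Au at the cathode and Tl⁺/Tl at the anode, E°cell = +1.50 − (−0.34) = +1.84 V (n = 3).
From the Nernst equation, log Q = n(E° − E)/0.0592 = 3·(+1.84 − (+2.061))/0.0592 = −11.199.
For Au3+(aq) + 3 Tl(s) → Au(s) + 3 Tl+(aq), the reaction quotient is Q = [Tl+(aq)]^3 / [Au3+(aq)].
Solving for the unknown gives log [Tl+(aq)] = −3.844, so [Tl+(aq)] ≈ 0.00014 M.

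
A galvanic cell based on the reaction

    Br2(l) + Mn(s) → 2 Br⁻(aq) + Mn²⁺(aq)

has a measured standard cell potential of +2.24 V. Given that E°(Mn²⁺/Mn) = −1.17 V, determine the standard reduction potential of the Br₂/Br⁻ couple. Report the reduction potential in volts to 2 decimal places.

In the reaction as written the Br₂/Br⁻ couple is reduced (cathode) and Mn²⁺/Mn is oxidized (anode), so E°cell = E°(Br₂/Br⁻) − E°(Mn²⁺/Mn).
E°(Br₂/Br⁻) = E°cell + E°(anode) = +2.24 + (−1.17) = +1.07 V.

+1.07 V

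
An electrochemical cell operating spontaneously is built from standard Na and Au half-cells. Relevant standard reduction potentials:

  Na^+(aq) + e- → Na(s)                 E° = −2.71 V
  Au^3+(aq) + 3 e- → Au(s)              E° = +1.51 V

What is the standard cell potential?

Of the two couples in this cell, the one with the more positive reduction potential is reduced at the cathode: here that is Au³⁺/Au (+1.51 V); Na⁺/Na (−2.71 V) is the anode.
E°cell = E°(cathode) − E°(anode) = +1.51 − (−2.71) = +4.22 V.

+4.22 V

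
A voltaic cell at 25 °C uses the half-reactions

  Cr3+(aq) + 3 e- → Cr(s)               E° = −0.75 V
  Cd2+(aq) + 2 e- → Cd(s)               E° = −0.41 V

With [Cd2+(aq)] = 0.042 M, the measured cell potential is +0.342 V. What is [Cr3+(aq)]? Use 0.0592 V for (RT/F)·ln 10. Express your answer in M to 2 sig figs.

0.0068 M

The Cd²⁺/Cd couple has the larger reduction potential, so it is the cathode: E°cell = −0.41 − (−0.75) = +0.34 V and n = 6.
From the Nernst equation, log Q = n(E° − E)/0.0592 = 6·(+0.34 − (+0.342))/0.0592 = −0.203.
For 3 Cd2+(aq) + 2 Cr(s) → 3 Cd(s) + 2 Cr3+(aq), the reaction quotient is Q = [Cr3+(aq)]^2 / [Cd2+(aq)]^3.
Substituting the known concentrations and solving, log [Cr3+(aq)] = −2.167 and [Cr3+(aq)] = 0.0068 M.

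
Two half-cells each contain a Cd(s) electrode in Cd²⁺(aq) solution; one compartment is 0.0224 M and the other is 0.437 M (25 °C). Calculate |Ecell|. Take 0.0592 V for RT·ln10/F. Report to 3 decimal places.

0.038 V

For a concentration cell E°cell = 0, since both electrodes use the same couple.
The compartment with the higher Cd²⁺(aq) concentration (0.437 M) acts as the cathode; ions are reduced there and produced at the dilute (0.0224 M) anode.
With n = 2, Ecell = −(0.0592/2)·log([dilute]/[conc]) = −(0.0592/2)·log(0.0224/0.437) = +0.038 V.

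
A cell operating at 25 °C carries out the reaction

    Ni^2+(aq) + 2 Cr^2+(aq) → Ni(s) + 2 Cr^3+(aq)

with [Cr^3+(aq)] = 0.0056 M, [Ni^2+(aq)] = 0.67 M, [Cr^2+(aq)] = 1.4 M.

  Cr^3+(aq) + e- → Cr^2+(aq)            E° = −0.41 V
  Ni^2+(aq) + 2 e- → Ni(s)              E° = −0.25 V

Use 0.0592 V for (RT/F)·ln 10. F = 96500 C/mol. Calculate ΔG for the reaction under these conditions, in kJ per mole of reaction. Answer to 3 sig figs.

The standard cell potential is −0.25 − (−0.41) = +0.16 V, with n = 2 electrons in the balanced equation.
Here Q = [Cr^3+(aq)]^2 / ([Ni^2+(aq)]·[Cr^2+(aq)]^2) = 2.39×10^−5 (log Q = −4.622), giving E = +0.16 − (0.0592/2)·(−4.622) = +0.2968 V.
Finally ΔG = −nFE = −(2)(96500 C/mol)(+0.2968 V) = −57.3 kJ/mol.

−57.3 kJ/mol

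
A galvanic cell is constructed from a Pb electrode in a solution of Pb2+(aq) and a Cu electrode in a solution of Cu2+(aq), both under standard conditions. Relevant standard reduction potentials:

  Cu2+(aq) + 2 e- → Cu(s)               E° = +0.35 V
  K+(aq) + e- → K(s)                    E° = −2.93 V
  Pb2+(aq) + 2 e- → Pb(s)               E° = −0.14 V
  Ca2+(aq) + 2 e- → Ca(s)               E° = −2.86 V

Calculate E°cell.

Of the two couples in this cell, the one with the more positive reduction potential is reduced at the cathode: here that is Cu²⁺/Cu (+0.35 V); Pb²⁺/Pb (−0.14 V) is the anode.
E°cell = E°(cathode) − E°(anode) = +0.35 − (−0.14) = +0.49 V.

+0.49 V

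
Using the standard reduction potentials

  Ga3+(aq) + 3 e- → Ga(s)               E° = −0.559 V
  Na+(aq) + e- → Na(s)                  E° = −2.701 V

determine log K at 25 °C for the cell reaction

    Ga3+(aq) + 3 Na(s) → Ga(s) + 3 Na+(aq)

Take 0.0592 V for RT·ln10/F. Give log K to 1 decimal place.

log K = 108.5

The Ga³⁺/Ga couple is reduced (cathode); E°cell = −0.559 − (−2.701) = +2.142 V with n = 3.
At equilibrium E = 0, so log K = nE°cell / 0.0592 = (3)(+2.142) / 0.0592 = 108.5.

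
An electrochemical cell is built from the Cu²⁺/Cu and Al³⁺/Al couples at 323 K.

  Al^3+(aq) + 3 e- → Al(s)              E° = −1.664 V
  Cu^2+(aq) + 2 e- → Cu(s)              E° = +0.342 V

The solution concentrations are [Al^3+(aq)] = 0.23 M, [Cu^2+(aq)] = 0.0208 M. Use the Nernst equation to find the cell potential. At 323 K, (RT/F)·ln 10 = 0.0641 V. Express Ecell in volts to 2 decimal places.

The Cu²⁺/Cu couple has the more positive E°, so it is the cathode; Al³⁺/Al is the anode.
E°cell = +0.342 − (−1.664) = +2.006 V, with n = 6 electrons transferred.
For the overall reaction 3 Cu^2+(aq) + 2 Al(s) → 3 Cu(s) + 2 Al^3+(aq), Q = [Al^3+(aq)]^2 / [Cu^2+(aq)]^3 = 5.88×10^3, giving log Q = 3.769.
E = E° − (0.0641/n)·log Q = +2.006 − (0.0641/6)(3.769) = +1.97 V.

+1.97 V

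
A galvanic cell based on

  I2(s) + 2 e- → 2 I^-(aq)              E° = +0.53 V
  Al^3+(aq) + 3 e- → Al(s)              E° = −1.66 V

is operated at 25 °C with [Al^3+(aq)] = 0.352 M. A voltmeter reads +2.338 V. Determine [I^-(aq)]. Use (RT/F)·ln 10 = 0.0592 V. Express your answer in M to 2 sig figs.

0.0045 M

With I₂/I⁻ at the cathode and Al³⁺/Al at the anode, E°cell = +0.53 − (−1.66) = +2.19 V (n = 6).
Since E = E° − (0.0592/n)·log Q, log Q = n(E° − E)/0.0592 = −15.000.
The balanced reaction is 3 I2(s) + 2 Al(s) → 6 I^-(aq) + 2 Al^3+(aq), so Q = [I^-(aq)]^6·[Al^3+(aq)]^2.
Isolating [I^-(aq)] in Q = 10^{−15.000} yields log [I^-(aq)] = −2.349, i.e. 0.0045 M.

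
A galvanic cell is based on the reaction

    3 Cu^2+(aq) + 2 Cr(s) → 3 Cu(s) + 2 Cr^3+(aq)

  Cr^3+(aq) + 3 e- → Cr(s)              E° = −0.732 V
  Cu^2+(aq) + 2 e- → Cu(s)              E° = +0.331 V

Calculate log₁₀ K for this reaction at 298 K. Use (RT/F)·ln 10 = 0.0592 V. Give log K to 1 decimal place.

The Cu²⁺/Cu couple is reduced (cathode); E°cell = +0.331 − (−0.732) = +1.063 V with n = 6.
At equilibrium E = 0, so log K = nE°cell / 0.0592 = (6)(+1.063) / 0.0592 = 107.7.

log K = 107.7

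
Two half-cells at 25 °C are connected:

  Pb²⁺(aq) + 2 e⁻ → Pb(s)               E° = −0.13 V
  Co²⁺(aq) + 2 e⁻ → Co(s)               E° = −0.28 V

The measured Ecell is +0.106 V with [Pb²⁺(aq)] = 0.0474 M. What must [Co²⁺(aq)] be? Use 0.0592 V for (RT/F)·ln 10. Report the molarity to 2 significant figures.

With Pb²⁺/Pb at the cathode and Co²⁺/Co at the anode, E°cell = −0.13 − (−0.28) = +0.15 V (n = 2).
Rearranging E = E° − (0.0592/n)·log Q gives log Q = 2(+0.15 − (+0.106))/0.0592 = 1.486.
For Pb²⁺(aq) + Co(s) → Pb(s) + Co²⁺(aq), the reaction quotient is Q = [Co²⁺(aq)] / [Pb²⁺(aq)].
Substituting the known concentrations and solving, log [Co²⁺(aq)] = 0.162 and [Co²⁺(aq)] = 1.5 M.

1.5 M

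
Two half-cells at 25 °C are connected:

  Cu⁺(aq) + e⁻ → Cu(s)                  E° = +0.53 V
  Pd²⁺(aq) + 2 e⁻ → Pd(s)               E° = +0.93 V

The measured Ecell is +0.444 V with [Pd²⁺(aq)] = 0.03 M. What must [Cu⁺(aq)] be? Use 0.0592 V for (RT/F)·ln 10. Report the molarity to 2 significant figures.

Pd²⁺/Pd is the cathode (higher E°); E°cell = +0.93 − (+0.53) = +0.40 V with n = 2.
Since E = E° − (0.0592/n)·log Q, log Q = n(E° − E)/0.0592 = −1.486.
For Pd²⁺(aq) + 2 Cu(s) → Pd(s) + 2 Cu⁺(aq), the reaction quotient is Q = [Cu⁺(aq)]^2 / [Pd²⁺(aq)].
Solving for the unknown gives log [Cu⁺(aq)] = −1.504, so [Cu⁺(aq)] ≈ 0.031 M.

0.031 M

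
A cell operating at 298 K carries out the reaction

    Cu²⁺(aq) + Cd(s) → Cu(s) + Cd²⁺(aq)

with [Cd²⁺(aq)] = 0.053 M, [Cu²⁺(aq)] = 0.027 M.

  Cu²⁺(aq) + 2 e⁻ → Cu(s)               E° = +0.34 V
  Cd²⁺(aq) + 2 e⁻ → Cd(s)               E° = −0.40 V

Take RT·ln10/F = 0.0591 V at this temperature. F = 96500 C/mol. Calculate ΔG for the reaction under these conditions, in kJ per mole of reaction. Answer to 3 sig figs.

−141 kJ/mol

E°cell = +0.34 − (−0.40) = +0.74 V; the balanced reaction transfers n = 2 electrons.
The reaction quotient is [Cd²⁺(aq)] / [Cu²⁺(aq)] = 1.96; by Nernst, E = +0.74 − (0.0591/2)(0.293) = +0.7313 V.
ΔG = −nFE = −(2)(96500)(+0.7313) J/mol = −141 kJ/mol.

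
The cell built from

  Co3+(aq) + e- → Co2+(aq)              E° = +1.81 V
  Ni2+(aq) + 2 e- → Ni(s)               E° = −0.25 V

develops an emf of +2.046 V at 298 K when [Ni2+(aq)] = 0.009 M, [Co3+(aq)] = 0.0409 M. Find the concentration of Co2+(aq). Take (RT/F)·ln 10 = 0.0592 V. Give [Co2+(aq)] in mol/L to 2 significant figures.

0.74 M

The Co³⁺/Co²⁺ couple has the larger reduction potential, so it is the cathode: E°cell = +1.81 − (−0.25) = +2.06 V and n = 2.
From the Nernst equation, log Q = n(E° − E)/0.0592 = 2·(+2.06 − (+2.046))/0.0592 = 0.473.
The balanced reaction is 2 Co3+(aq) + Ni(s) → 2 Co2+(aq) + Ni2+(aq), so Q = ([Co2+(aq)]^2·[Ni2+(aq)]) / [Co3+(aq)]^2.
Isolating [Co2+(aq)] in Q = 10^{0.473} yields log [Co2+(aq)] = −0.129, i.e. 0.74 M.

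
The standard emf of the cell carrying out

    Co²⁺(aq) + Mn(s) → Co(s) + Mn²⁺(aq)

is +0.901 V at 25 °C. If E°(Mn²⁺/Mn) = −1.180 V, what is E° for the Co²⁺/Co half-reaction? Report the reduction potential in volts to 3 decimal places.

−0.279 V

In the reaction as written the Co²⁺/Co couple is reduced (cathode) and Mn²⁺/Mn is oxidized (anode), so E°cell = E°(Co²⁺/Co) − E°(Mn²⁺/Mn).
E°(Co²⁺/Co) = E°cell + E°(anode) = +0.901 + (−1.180) = −0.279 V.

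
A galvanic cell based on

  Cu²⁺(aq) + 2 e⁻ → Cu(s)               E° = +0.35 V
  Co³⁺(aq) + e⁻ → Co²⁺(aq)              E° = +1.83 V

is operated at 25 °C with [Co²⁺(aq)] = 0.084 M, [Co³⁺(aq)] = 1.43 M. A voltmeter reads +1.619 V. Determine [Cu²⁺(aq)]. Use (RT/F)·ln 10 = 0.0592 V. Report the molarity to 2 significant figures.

0.0058 M

Co³⁺/Co²⁺ is the cathode (higher E°); E°cell = +1.83 − (+0.35) = +1.48 V with n = 2.
Rearranging E = E° − (0.0592/n)·log Q gives log Q = 2(+1.48 − (+1.619))/0.0592 = −4.696.
Balancing electrons gives 2 Co³⁺(aq) + Cu(s) → 2 Co²⁺(aq) + Cu²⁺(aq); thus Q = ([Co²⁺(aq)]^2·[Cu²⁺(aq)]) / [Co³⁺(aq)]^2.
Solving for the unknown gives log [Cu²⁺(aq)] = −2.234, so [Cu²⁺(aq)] ≈ 0.0058 M.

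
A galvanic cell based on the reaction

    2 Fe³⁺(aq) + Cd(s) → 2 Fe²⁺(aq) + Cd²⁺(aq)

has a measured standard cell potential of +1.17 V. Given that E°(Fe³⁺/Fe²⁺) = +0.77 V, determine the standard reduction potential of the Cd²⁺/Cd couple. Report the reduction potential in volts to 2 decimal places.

−0.40 V

In the reaction as written the Fe³⁺/Fe²⁺ couple is reduced (cathode) and Cd²⁺/Cd is oxidized (anode), so E°cell = E°(Fe³⁺/Fe²⁺) − E°(Cd²⁺/Cd).
E°(Cd²⁺/Cd) = E°(cathode) − E°cell = +0.77 − (+1.17) = −0.40 V.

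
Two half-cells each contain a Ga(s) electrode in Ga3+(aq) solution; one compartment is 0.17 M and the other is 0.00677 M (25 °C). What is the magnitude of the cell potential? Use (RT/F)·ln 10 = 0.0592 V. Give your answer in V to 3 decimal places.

For a concentration cell E°cell = 0, since both electrodes use the same couple.
The compartment with the higher Ga3+(aq) concentration (0.17 M) acts as the cathode; ions are reduced there and produced at the dilute (0.00677 M) anode.
With n = 3, Ecell = −(0.0592/3)·log([dilute]/[conc]) = −(0.0592/3)·log(0.00677/0.17) = +0.028 V.

0.028 V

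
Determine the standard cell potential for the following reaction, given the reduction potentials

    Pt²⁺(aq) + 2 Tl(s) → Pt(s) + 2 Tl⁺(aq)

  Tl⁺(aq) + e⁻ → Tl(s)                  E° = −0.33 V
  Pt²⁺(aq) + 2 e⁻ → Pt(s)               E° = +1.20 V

In the reaction as written, Pt²⁺(aq) is reduced (cathode) and Tl⁺(aq) is produced by oxidation at the anode.
E°cell = E°(cathode) − E°(anode) = +1.20 − (−0.33) = +1.53 V.
The positive value indicates the reaction is spontaneous as written.

+1.53 V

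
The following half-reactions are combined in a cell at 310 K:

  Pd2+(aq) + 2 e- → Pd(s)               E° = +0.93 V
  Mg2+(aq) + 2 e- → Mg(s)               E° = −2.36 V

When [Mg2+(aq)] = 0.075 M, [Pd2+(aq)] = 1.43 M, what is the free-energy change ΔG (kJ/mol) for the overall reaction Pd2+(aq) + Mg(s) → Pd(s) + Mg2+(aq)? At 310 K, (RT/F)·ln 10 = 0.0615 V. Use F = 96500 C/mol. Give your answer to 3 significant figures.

−643 kJ/mol

The standard cell potential is +0.93 − (−2.36) = +3.29 V, with n = 2 electrons in the balanced equation.
Q = [Mg2+(aq)] / [Pd2+(aq)] = 0.0524, so log Q = −1.280 and E = +3.29 − (0.0615/2)(−1.280) = +3.3294 V.
Then ΔG = −nFE = −2 × 96500 × +3.3294 J/mol = −643 kJ/mol.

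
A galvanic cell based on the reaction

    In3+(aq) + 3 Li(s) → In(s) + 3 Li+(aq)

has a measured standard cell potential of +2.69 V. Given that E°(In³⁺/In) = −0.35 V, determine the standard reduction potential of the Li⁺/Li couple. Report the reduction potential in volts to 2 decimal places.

In the reaction as written the In³⁺/In couple is reduced (cathode) and Li⁺/Li is oxidized (anode), so E°cell = E°(In³⁺/In) − E°(Li⁺/Li).
E°(Li⁺/Li) = E°(cathode) − E°cell = −0.35 − (+2.69) = −3.04 V.

−3.04 V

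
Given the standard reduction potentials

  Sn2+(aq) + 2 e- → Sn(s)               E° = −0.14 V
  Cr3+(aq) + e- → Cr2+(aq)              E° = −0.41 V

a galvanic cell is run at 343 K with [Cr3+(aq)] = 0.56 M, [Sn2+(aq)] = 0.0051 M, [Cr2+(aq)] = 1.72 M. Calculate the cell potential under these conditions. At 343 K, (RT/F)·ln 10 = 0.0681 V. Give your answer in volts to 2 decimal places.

+0.23 V

Since E°(Sn²⁺/Sn) > E°(Cr³⁺/Cr²⁺), Sn²⁺/Sn serves as the cathode.
E°cell = −0.14 − (−0.41) = +0.27 V, with n = 2 electrons transferred.
The balanced reaction is Sn2+(aq) + 2 Cr2+(aq) → Sn(s) + 2 Cr3+(aq), so Q = [Cr3+(aq)]^2 / ([Sn2+(aq)]·[Cr2+(aq)]^2) = 20.8 and log Q = 1.318.
Applying E = E° − (RT ln10/nF)·log Q gives +0.27 − (0.0681/2)(1.318) = +0.23 V.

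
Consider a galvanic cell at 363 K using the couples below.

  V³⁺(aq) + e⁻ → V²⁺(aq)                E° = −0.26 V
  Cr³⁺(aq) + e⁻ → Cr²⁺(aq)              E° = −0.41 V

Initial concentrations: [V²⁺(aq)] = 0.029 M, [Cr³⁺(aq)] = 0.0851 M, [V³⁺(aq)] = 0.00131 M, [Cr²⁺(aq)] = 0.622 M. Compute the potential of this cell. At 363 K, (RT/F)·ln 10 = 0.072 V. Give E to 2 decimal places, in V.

V³⁺/V²⁺ is reduced (cathode, E° = −0.26 V) and Cr³⁺/Cr²⁺ is oxidized (anode).
The standard potential is −0.26 − (−0.41) = +0.15 V and the balanced reaction transfers n = 1 electron.
The balanced reaction is V³⁺(aq) + Cr²⁺(aq) → V²⁺(aq) + Cr³⁺(aq), so Q = ([V²⁺(aq)]·[Cr³⁺(aq)]) / ([V³⁺(aq)]·[Cr²⁺(aq)]) = 3.03 and log Q = 0.481.
By the Nernst equation, E = +0.15 − (0.072/1)·(0.481) = +0.12 V.

+0.12 V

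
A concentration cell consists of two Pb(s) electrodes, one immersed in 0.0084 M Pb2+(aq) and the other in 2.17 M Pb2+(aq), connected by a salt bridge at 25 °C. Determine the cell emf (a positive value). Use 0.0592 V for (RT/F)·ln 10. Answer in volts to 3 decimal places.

0.071 V

For a concentration cell E°cell = 0, since both electrodes use the same couple.
The compartment with the higher Pb2+(aq) concentration (2.17 M) acts as the cathode; ions are reduced there and produced at the dilute (0.0084 M) anode.
With n = 2, Ecell = −(0.0592/2)·log([dilute]/[conc]) = −(0.0592/2)·log(0.0084/2.17) = +0.071 V.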